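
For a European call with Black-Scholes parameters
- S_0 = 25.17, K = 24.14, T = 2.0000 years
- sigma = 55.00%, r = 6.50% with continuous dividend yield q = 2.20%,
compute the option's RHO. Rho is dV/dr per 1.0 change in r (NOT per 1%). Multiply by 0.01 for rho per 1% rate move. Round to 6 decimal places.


d1 = 0.5531922540; d2 = -0.2246252054
phi(d1) = 0.3423405188; exp(-qT) = 0.9569539575; exp(-rT) = 0.8780954309
N(d2) = 0.4111354274
Rho = K*T*exp(-rT)*N(d2) = 24.1400 * 2.0000 * 0.8780954309 * 0.4111354274 = 17.429859

Answer: Rho = 17.429859


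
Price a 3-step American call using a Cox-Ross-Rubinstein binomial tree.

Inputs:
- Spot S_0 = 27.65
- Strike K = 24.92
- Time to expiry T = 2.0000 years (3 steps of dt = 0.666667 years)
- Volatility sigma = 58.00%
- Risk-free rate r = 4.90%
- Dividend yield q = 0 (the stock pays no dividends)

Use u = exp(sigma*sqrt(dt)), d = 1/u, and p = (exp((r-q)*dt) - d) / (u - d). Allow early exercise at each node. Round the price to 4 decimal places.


dt = T/N = 0.666667
u = exp(sigma*sqrt(dt)) = 1.605713; d = 1/u = 0.622776
p = (exp((r-q)*dt) - d) / (u - d) = 0.417555
Discount per step: exp(-r*dt) = 0.967861
Stock lattice S(k, i) with i counting down-moves:
  k=0: S(0,0) = 27.6500
  k=1: S(1,0) = 44.3980; S(1,1) = 17.2198
  k=2: S(2,0) = 71.2904; S(2,1) = 27.6500; S(2,2) = 10.7241
  k=3: S(3,0) = 114.4719; S(3,1) = 44.3980; S(3,2) = 17.2198; S(3,3) = 6.6787
Terminal payoffs V(N, i) = max(S_T - K, 0):
  V(3,0) = 89.551946; V(3,1) = 19.477970; V(3,2) = 0.000000; V(3,3) = 0.000000
Backward induction: V(k, i) = exp(-r*dt) * [p * V(k+1, i) + (1-p) * V(k+1, i+1)]; then take max(V_cont, immediate exercise) for American.
  V(2,0) = exp(-r*dt) * [p*89.551946 + (1-p)*19.477970] = 47.171307; exercise = 46.370406; V(2,0) = max -> 47.171307
  V(2,1) = exp(-r*dt) * [p*19.477970 + (1-p)*0.000000] = 7.871727; exercise = 2.730000; V(2,1) = max -> 7.871727
  V(2,2) = exp(-r*dt) * [p*0.000000 + (1-p)*0.000000] = 0.000000; exercise = 0.000000; V(2,2) = max -> 0.000000
  V(1,0) = exp(-r*dt) * [p*47.171307 + (1-p)*7.871727] = 23.501069; exercise = 19.477970; V(1,0) = max -> 23.501069
  V(1,1) = exp(-r*dt) * [p*7.871727 + (1-p)*0.000000] = 3.181239; exercise = 0.000000; V(1,1) = max -> 3.181239
  V(0,0) = exp(-r*dt) * [p*23.501069 + (1-p)*3.181239] = 11.290949; exercise = 2.730000; V(0,0) = max -> 11.290949

Answer: Price = V(0,0) = 11.2909


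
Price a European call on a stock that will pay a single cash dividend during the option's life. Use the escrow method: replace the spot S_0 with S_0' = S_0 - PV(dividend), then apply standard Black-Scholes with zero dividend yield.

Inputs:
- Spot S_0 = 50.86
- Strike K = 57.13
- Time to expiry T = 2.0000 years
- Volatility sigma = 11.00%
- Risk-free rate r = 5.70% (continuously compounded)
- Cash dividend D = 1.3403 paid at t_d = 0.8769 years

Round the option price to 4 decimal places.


PV(D) = D * exp(-r * t_d) = 1.3403 * 0.95124531 = 1.27495409
S_0' = S_0 - PV(D) = 50.8600 - 1.27495409 = 49.58504591
d1 = (ln(S_0'/K) + (r + sigma^2/2)*T) / (sigma*sqrt(T)) = -0.09989541
d2 = d1 - sigma*sqrt(T) = -0.25545890
exp(-rT) = 0.89225796
N(d1) = 0.46021368; N(d2) = 0.39918434
C = S_0' * N(d1) - K * exp(-rT) * N(d2) = 49.58504591 * 0.46021368 - 57.1300 * 0.89225796 * 0.39918434 = 2.4714

Answer: Price = 2.4714


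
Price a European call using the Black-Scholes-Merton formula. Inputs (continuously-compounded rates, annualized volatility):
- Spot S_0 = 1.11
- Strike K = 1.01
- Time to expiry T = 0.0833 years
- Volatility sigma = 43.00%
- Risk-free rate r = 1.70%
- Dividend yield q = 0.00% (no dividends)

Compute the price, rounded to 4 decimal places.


Answer: Price = 0.1180

Derivation:
d1 = (ln(S/K) + (r - q + 0.5*sigma^2) * T) / (sigma * sqrt(T)) = 0.83418452
d2 = d1 - sigma * sqrt(T) = 0.71007904
exp(-rT) = 0.99858490; exp(-qT) = 1.00000000
C = S_0 * exp(-qT) * N(d1) - K * exp(-rT) * N(d2)
N(d1) = 0.79791149; N(d2) = 0.76117244
C = 1.1100 * 1.00000000 * 0.79791149 - 1.0100 * 0.99858490 * 0.76117244 = 0.1180


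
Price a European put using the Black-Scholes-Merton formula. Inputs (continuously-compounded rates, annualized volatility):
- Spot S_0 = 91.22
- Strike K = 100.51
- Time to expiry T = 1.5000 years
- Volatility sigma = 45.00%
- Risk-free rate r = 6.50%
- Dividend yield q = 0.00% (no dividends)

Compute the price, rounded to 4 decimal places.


d1 = (ln(S/K) + (r - q + 0.5*sigma^2) * T) / (sigma * sqrt(T)) = 0.27650556
d2 = d1 - sigma * sqrt(T) = -0.27462963
exp(-rT) = 0.90710234; exp(-qT) = 1.00000000
P = K * exp(-rT) * N(-d2) - S_0 * exp(-qT) * N(-d1)
N(-d1) = 0.39107989; N(-d2) = 0.60819960
P = 100.5100 * 0.90710234 * 0.60819960 - 91.2200 * 1.00000000 * 0.39107989 = 19.7770

Answer: Price = 19.7770


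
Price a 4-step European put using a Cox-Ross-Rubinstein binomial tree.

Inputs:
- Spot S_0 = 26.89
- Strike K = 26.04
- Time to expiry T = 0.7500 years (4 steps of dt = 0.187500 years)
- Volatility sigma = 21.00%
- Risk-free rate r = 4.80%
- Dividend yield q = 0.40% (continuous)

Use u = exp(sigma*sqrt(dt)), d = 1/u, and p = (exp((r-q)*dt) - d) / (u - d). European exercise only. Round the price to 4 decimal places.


Answer: Price = V(0,0) = 1.1617

Derivation:
dt = T/N = 0.187500
u = exp(sigma*sqrt(dt)) = 1.095195; d = 1/u = 0.913079
p = (exp((r-q)*dt) - d) / (u - d) = 0.522771
Discount per step: exp(-r*dt) = 0.991040
Stock lattice S(k, i) with i counting down-moves:
  k=0: S(0,0) = 26.8900
  k=1: S(1,0) = 29.4498; S(1,1) = 24.5527
  k=2: S(2,0) = 32.2533; S(2,1) = 26.8900; S(2,2) = 22.4186
  k=3: S(3,0) = 35.3236; S(3,1) = 29.4498; S(3,2) = 24.5527; S(3,3) = 20.4699
  k=4: S(4,0) = 38.6863; S(4,1) = 32.2533; S(4,2) = 26.8900; S(4,3) = 22.4186; S(4,4) = 18.6907
Terminal payoffs V(N, i) = max(K - S_T, 0):
  V(4,0) = 0.000000; V(4,1) = 0.000000; V(4,2) = 0.000000; V(4,3) = 3.621441; V(4,4) = 7.349342
Backward induction: V(k, i) = exp(-r*dt) * [p * V(k+1, i) + (1-p) * V(k+1, i+1)].
  V(3,0) = exp(-r*dt) * [p*0.000000 + (1-p)*0.000000] = 0.000000
  V(3,1) = exp(-r*dt) * [p*0.000000 + (1-p)*0.000000] = 0.000000
  V(3,2) = exp(-r*dt) * [p*0.000000 + (1-p)*3.621441] = 1.712773
  V(3,3) = exp(-r*dt) * [p*3.621441 + (1-p)*7.349342] = 5.352119
  V(2,0) = exp(-r*dt) * [p*0.000000 + (1-p)*0.000000] = 0.000000
  V(2,1) = exp(-r*dt) * [p*0.000000 + (1-p)*1.712773] = 0.810062
  V(2,2) = exp(-r*dt) * [p*1.712773 + (1-p)*5.352119] = 3.418669
  V(1,0) = exp(-r*dt) * [p*0.000000 + (1-p)*0.810062] = 0.383122
  V(1,1) = exp(-r*dt) * [p*0.810062 + (1-p)*3.418669] = 2.036554
  V(0,0) = exp(-r*dt) * [p*0.383122 + (1-p)*2.036554] = 1.161686


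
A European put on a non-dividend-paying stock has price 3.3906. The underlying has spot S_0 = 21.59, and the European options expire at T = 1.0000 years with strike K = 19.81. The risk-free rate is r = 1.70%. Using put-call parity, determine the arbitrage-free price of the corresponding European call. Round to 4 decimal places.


Answer: Call price = 5.5045

Derivation:
Put-call parity: C - P = S_0 * exp(-qT) - K * exp(-rT).
S_0 * exp(-qT) = 21.5900 * 1.00000000 = 21.59000000
K * exp(-rT) = 19.8100 * 0.98314368 = 19.47607639
C = P + S*exp(-qT) - K*exp(-rT)
C = 3.3906 + 21.59000000 - 19.47607639 = 5.5045


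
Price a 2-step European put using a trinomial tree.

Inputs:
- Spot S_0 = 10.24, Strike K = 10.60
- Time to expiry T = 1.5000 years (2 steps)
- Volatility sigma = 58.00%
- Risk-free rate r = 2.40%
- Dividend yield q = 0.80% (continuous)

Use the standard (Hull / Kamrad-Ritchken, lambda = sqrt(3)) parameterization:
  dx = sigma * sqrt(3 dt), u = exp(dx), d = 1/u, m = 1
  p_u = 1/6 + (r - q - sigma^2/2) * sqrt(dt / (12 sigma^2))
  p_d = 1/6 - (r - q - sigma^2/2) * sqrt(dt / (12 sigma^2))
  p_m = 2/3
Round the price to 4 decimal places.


Answer: Price = V(0,0) = 2.5138

Derivation:
dt = T/N = 0.750000; dx = sigma*sqrt(3*dt) = 0.870000
u = exp(dx) = 2.386911; d = 1/u = 0.418952
p_u = 0.101063, p_m = 0.666667, p_d = 0.232270
Discount per step: exp(-r*dt) = 0.982161
Stock lattice S(k, j) with j the centered position index:
  k=0: S(0,+0) = 10.2400
  k=1: S(1,-1) = 4.2901; S(1,+0) = 10.2400; S(1,+1) = 24.4420
  k=2: S(2,-2) = 1.7973; S(2,-1) = 4.2901; S(2,+0) = 10.2400; S(2,+1) = 24.4420; S(2,+2) = 58.3408
Terminal payoffs V(N, j) = max(K - S_T, 0):
  V(2,-2) = 8.802671; V(2,-1) = 6.309936; V(2,+0) = 0.360000; V(2,+1) = 0.000000; V(2,+2) = 0.000000
Backward induction: V(k, j) = exp(-r*dt) * [p_u * V(k+1, j+1) + p_m * V(k+1, j) + p_d * V(k+1, j-1)]
  V(1,-1) = exp(-r*dt) * [p_u*0.360000 + p_m*6.309936 + p_d*8.802671] = 6.175440
  V(1,+0) = exp(-r*dt) * [p_u*0.000000 + p_m*0.360000 + p_d*6.309936] = 1.675183
  V(1,+1) = exp(-r*dt) * [p_u*0.000000 + p_m*0.000000 + p_d*0.360000] = 0.082126
  V(0,+0) = exp(-r*dt) * [p_u*0.082126 + p_m*1.675183 + p_d*6.175440] = 2.513801


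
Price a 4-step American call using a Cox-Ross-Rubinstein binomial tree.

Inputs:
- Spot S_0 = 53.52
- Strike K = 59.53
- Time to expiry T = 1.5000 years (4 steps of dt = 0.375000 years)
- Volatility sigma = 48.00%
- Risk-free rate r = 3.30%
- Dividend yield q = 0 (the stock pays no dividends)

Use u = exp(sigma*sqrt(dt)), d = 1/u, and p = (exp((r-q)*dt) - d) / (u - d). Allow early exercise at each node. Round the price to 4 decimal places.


dt = T/N = 0.375000
u = exp(sigma*sqrt(dt)) = 1.341702; d = 1/u = 0.745322
p = (exp((r-q)*dt) - d) / (u - d) = 0.447919
Discount per step: exp(-r*dt) = 0.987701
Stock lattice S(k, i) with i counting down-moves:
  k=0: S(0,0) = 53.5200
  k=1: S(1,0) = 71.8079; S(1,1) = 39.8896
  k=2: S(2,0) = 96.3448; S(2,1) = 53.5200; S(2,2) = 29.7306
  k=3: S(3,0) = 129.2659; S(3,1) = 71.8079; S(3,2) = 39.8896; S(3,3) = 22.1589
  k=4: S(4,0) = 173.4363; S(4,1) = 96.3448; S(4,2) = 53.5200; S(4,3) = 29.7306; S(4,4) = 16.5155
Terminal payoffs V(N, i) = max(S_T - K, 0):
  V(4,0) = 113.906319; V(4,1) = 36.814755; V(4,2) = 0.000000; V(4,3) = 0.000000; V(4,4) = 0.000000
Backward induction: V(k, i) = exp(-r*dt) * [p * V(k+1, i) + (1-p) * V(k+1, i+1)]; then take max(V_cont, immediate exercise) for American.
  V(3,0) = exp(-r*dt) * [p*113.906319 + (1-p)*36.814755] = 70.468070; exercise = 69.735926; V(3,0) = max -> 70.468070
  V(3,1) = exp(-r*dt) * [p*36.814755 + (1-p)*0.000000] = 16.287221; exercise = 12.277878; V(3,1) = max -> 16.287221
  V(3,2) = exp(-r*dt) * [p*0.000000 + (1-p)*0.000000] = 0.000000; exercise = 0.000000; V(3,2) = max -> 0.000000
  V(3,3) = exp(-r*dt) * [p*0.000000 + (1-p)*0.000000] = 0.000000; exercise = 0.000000; V(3,3) = max -> 0.000000
  V(2,0) = exp(-r*dt) * [p*70.468070 + (1-p)*16.287221] = 40.057067; exercise = 36.814755; V(2,0) = max -> 40.057067
  V(2,1) = exp(-r*dt) * [p*16.287221 + (1-p)*0.000000] = 7.205632; exercise = 0.000000; V(2,1) = max -> 7.205632
  V(2,2) = exp(-r*dt) * [p*0.000000 + (1-p)*0.000000] = 0.000000; exercise = 0.000000; V(2,2) = max -> 0.000000
  V(1,0) = exp(-r*dt) * [p*40.057067 + (1-p)*7.205632] = 21.650820; exercise = 12.277878; V(1,0) = max -> 21.650820
  V(1,1) = exp(-r*dt) * [p*7.205632 + (1-p)*0.000000] = 3.187845; exercise = 0.000000; V(1,1) = max -> 3.187845
  V(0,0) = exp(-r*dt) * [p*21.650820 + (1-p)*3.187845] = 11.316846; exercise = 0.000000; V(0,0) = max -> 11.316846

Answer: Price = V(0,0) = 11.3168


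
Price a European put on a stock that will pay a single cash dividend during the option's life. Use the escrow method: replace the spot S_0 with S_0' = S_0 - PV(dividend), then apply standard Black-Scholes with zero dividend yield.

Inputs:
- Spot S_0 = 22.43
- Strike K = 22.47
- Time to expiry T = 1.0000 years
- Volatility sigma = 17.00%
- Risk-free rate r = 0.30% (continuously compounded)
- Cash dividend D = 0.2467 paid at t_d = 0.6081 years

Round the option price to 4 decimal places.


Answer: Price = 1.6221

Derivation:
PV(D) = D * exp(-r * t_d) = 0.2467 * 0.99817736 = 0.24625036
S_0' = S_0 - PV(D) = 22.4300 - 0.24625036 = 22.18374964
d1 = (ln(S_0'/K) + (r + sigma^2/2)*T) / (sigma*sqrt(T)) = 0.02722904
d2 = d1 - sigma*sqrt(T) = -0.14277096
exp(-rT) = 0.99700450
N(-d1) = 0.48913853; N(-d2) = 0.55676446
P = K * exp(-rT) * N(-d2) - S_0' * N(-d1) = 22.4700 * 0.99700450 * 0.55676446 - 22.18374964 * 0.48913853 = 1.6221


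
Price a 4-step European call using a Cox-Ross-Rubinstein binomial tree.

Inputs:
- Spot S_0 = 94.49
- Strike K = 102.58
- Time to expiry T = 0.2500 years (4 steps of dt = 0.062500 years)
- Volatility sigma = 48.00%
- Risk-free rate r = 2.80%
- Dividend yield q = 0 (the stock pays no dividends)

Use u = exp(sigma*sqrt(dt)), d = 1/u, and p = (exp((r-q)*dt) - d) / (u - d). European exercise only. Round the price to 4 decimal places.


Answer: Price = V(0,0) = 6.5438

Derivation:
dt = T/N = 0.062500
u = exp(sigma*sqrt(dt)) = 1.127497; d = 1/u = 0.886920
p = (exp((r-q)*dt) - d) / (u - d) = 0.477317
Discount per step: exp(-r*dt) = 0.998252
Stock lattice S(k, i) with i counting down-moves:
  k=0: S(0,0) = 94.4900
  k=1: S(1,0) = 106.5372; S(1,1) = 83.8051
  k=2: S(2,0) = 120.1203; S(2,1) = 94.4900; S(2,2) = 74.3285
  k=3: S(3,0) = 135.4353; S(3,1) = 106.5372; S(3,2) = 83.8051; S(3,3) = 65.9234
  k=4: S(4,0) = 152.7029; S(4,1) = 120.1203; S(4,2) = 94.4900; S(4,3) = 74.3285; S(4,4) = 58.4688
Terminal payoffs V(N, i) = max(S_T - K, 0):
  V(4,0) = 50.122870; V(4,1) = 17.540332; V(4,2) = 0.000000; V(4,3) = 0.000000; V(4,4) = 0.000000
Backward induction: V(k, i) = exp(-r*dt) * [p * V(k+1, i) + (1-p) * V(k+1, i+1)].
  V(3,0) = exp(-r*dt) * [p*50.122870 + (1-p)*17.540332] = 33.034654
  V(3,1) = exp(-r*dt) * [p*17.540332 + (1-p)*0.000000] = 8.357652
  V(3,2) = exp(-r*dt) * [p*0.000000 + (1-p)*0.000000] = 0.000000
  V(3,3) = exp(-r*dt) * [p*0.000000 + (1-p)*0.000000] = 0.000000
  V(2,0) = exp(-r*dt) * [p*33.034654 + (1-p)*8.357652] = 20.101185
  V(2,1) = exp(-r*dt) * [p*8.357652 + (1-p)*0.000000] = 3.982270
  V(2,2) = exp(-r*dt) * [p*0.000000 + (1-p)*0.000000] = 0.000000
  V(1,0) = exp(-r*dt) * [p*20.101185 + (1-p)*3.982270] = 11.655679
  V(1,1) = exp(-r*dt) * [p*3.982270 + (1-p)*0.000000] = 1.897480
  V(0,0) = exp(-r*dt) * [p*11.655679 + (1-p)*1.897480] = 6.543768


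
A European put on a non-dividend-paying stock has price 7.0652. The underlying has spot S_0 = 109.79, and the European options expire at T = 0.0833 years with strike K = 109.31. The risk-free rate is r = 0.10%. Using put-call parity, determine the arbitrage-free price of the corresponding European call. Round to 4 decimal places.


Put-call parity: C - P = S_0 * exp(-qT) - K * exp(-rT).
S_0 * exp(-qT) = 109.7900 * 1.00000000 = 109.79000000
K * exp(-rT) = 109.3100 * 0.99991670 = 109.30089486
C = P + S*exp(-qT) - K*exp(-rT)
C = 7.0652 + 109.79000000 - 109.30089486 = 7.5543

Answer: Call price = 7.5543


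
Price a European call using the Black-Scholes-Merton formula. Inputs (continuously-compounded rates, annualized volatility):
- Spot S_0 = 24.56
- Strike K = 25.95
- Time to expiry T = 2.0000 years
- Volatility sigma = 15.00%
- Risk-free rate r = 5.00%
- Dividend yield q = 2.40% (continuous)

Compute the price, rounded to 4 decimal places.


Answer: Price = 1.9448

Derivation:
d1 = (ln(S/K) + (r - q + 0.5*sigma^2) * T) / (sigma * sqrt(T)) = 0.09167636
d2 = d1 - sigma * sqrt(T) = -0.12045567
exp(-rT) = 0.90483742; exp(-qT) = 0.95313379
C = S_0 * exp(-qT) * N(d1) - K * exp(-rT) * N(d2)
N(d1) = 0.53652241; N(d2) = 0.45206110
C = 24.5600 * 0.95313379 * 0.53652241 - 25.9500 * 0.90483742 * 0.45206110 = 1.9448


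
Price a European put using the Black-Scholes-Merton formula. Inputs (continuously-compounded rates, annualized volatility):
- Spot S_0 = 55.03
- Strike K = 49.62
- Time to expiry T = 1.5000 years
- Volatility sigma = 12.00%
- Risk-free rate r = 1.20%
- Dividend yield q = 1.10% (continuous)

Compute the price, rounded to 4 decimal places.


d1 = (ln(S/K) + (r - q + 0.5*sigma^2) * T) / (sigma * sqrt(T)) = 0.78781382
d2 = d1 - sigma * sqrt(T) = 0.64084444
exp(-rT) = 0.98216103; exp(-qT) = 0.98363538
P = K * exp(-rT) * N(-d2) - S_0 * exp(-qT) * N(-d1)
N(-d1) = 0.21540281; N(-d2) = 0.26081188
P = 49.6200 * 0.98216103 * 0.26081188 - 55.0300 * 0.98363538 * 0.21540281 = 1.0510

Answer: Price = 1.0510


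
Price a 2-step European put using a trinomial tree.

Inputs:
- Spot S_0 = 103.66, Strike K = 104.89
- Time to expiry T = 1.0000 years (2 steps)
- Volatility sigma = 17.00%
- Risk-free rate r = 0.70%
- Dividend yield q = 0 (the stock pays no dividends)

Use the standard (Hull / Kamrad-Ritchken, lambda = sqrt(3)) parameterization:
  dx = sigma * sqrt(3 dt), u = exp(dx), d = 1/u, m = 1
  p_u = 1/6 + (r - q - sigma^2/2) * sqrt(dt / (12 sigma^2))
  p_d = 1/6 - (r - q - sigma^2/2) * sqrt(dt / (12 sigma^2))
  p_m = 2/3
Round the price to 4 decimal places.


Answer: Price = V(0,0) = 6.5457

Derivation:
dt = T/N = 0.500000; dx = sigma*sqrt(3*dt) = 0.208207
u = exp(dx) = 1.231468; d = 1/u = 0.812039
p_u = 0.157721, p_m = 0.666667, p_d = 0.175612
Discount per step: exp(-r*dt) = 0.996506
Stock lattice S(k, j) with j the centered position index:
  k=0: S(0,+0) = 103.6600
  k=1: S(1,-1) = 84.1760; S(1,+0) = 103.6600; S(1,+1) = 127.6539
  k=2: S(2,-2) = 68.3542; S(2,-1) = 84.1760; S(2,+0) = 103.6600; S(2,+1) = 127.6539; S(2,+2) = 157.2017
Terminal payoffs V(N, j) = max(K - S_T, 0):
  V(2,-2) = 36.535797; V(2,-1) = 20.714013; V(2,+0) = 1.230000; V(2,+1) = 0.000000; V(2,+2) = 0.000000
Backward induction: V(k, j) = exp(-r*dt) * [p_u * V(k+1, j+1) + p_m * V(k+1, j) + p_d * V(k+1, j-1)]
  V(1,-1) = exp(-r*dt) * [p_u*1.230000 + p_m*20.714013 + p_d*36.535797] = 20.348124
  V(1,+0) = exp(-r*dt) * [p_u*0.000000 + p_m*1.230000 + p_d*20.714013] = 4.442057
  V(1,+1) = exp(-r*dt) * [p_u*0.000000 + p_m*0.000000 + p_d*1.230000] = 0.215248
  V(0,+0) = exp(-r*dt) * [p_u*0.215248 + p_m*4.442057 + p_d*20.348124] = 6.545747


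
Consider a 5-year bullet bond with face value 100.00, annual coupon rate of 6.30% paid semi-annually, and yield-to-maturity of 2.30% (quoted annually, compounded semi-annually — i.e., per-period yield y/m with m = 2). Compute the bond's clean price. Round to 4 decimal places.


Answer: Price = 118.7911

Derivation:
Coupon per period c = face * coupon_rate / m = 3.150000
Periods per year m = 2; per-period yield y/m = 0.011500
Number of cashflows N = 10
Cashflows (t years, CF_t, discount factor 1/(1+y/m)^(m*t), PV):
  t = 0.5000: CF_t = 3.150000, DF = 0.988631, PV = 3.114187
  t = 1.0000: CF_t = 3.150000, DF = 0.977391, PV = 3.078781
  t = 1.5000: CF_t = 3.150000, DF = 0.966279, PV = 3.043777
  t = 2.0000: CF_t = 3.150000, DF = 0.955293, PV = 3.009172
  t = 2.5000: CF_t = 3.150000, DF = 0.944432, PV = 2.974960
  t = 3.0000: CF_t = 3.150000, DF = 0.933694, PV = 2.941137
  t = 3.5000: CF_t = 3.150000, DF = 0.923079, PV = 2.907698
  t = 4.0000: CF_t = 3.150000, DF = 0.912584, PV = 2.874640
  t = 4.5000: CF_t = 3.150000, DF = 0.902209, PV = 2.841957
  t = 5.0000: CF_t = 103.150000, DF = 0.891951, PV = 92.004774
Price P = sum_t PV_t = 118.791083


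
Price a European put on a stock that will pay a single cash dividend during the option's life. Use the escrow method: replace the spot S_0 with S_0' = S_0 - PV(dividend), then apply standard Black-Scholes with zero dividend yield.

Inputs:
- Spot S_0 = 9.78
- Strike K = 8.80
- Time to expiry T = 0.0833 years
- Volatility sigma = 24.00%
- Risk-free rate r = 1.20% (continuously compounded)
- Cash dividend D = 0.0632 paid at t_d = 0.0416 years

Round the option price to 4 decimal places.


Answer: Price = 0.0212

Derivation:
PV(D) = D * exp(-r * t_d) = 0.0632 * 0.99950092 = 0.06316846
S_0' = S_0 - PV(D) = 9.7800 - 0.06316846 = 9.71683154
d1 = (ln(S_0'/K) + (r + sigma^2/2)*T) / (sigma*sqrt(T)) = 1.47985004
d2 = d1 - sigma*sqrt(T) = 1.41058186
exp(-rT) = 0.99900090
N(-d1) = 0.06945664; N(-d2) = 0.07918397
P = K * exp(-rT) * N(-d2) - S_0' * N(-d1) = 8.8000 * 0.99900090 * 0.07918397 - 9.71683154 * 0.06945664 = 0.0212


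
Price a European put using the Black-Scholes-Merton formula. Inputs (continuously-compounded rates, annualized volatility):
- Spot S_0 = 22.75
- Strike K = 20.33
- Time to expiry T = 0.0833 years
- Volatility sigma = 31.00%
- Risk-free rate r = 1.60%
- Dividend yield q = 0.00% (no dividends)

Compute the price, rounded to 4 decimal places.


d1 = (ln(S/K) + (r - q + 0.5*sigma^2) * T) / (sigma * sqrt(T)) = 1.31665418
d2 = d1 - sigma * sqrt(T) = 1.22718279
exp(-rT) = 0.99866809; exp(-qT) = 1.00000000
P = K * exp(-rT) * N(-d2) - S_0 * exp(-qT) * N(-d1)
N(-d1) = 0.09397728; N(-d2) = 0.10987695
P = 20.3300 * 0.99866809 * 0.10987695 - 22.7500 * 1.00000000 * 0.09397728 = 0.0928

Answer: Price = 0.0928


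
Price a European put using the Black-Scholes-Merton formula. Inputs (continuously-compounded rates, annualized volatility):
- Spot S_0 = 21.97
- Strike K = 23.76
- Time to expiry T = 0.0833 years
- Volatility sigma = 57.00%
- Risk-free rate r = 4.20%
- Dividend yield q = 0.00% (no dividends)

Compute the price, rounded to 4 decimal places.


Answer: Price = 2.5015

Derivation:
d1 = (ln(S/K) + (r - q + 0.5*sigma^2) * T) / (sigma * sqrt(T)) = -0.37258653
d2 = d1 - sigma * sqrt(T) = -0.53709844
exp(-rT) = 0.99650751; exp(-qT) = 1.00000000
P = K * exp(-rT) * N(-d2) - S_0 * exp(-qT) * N(-d1)
N(-d1) = 0.64527190; N(-d2) = 0.70440019
P = 23.7600 * 0.99650751 * 0.70440019 - 21.9700 * 1.00000000 * 0.64527190 = 2.5015


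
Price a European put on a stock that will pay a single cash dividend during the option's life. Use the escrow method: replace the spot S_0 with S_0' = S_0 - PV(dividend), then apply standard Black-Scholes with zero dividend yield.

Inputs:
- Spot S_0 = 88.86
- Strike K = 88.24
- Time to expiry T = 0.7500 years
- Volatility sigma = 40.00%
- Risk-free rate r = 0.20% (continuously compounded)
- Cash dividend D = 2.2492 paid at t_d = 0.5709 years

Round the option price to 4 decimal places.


PV(D) = D * exp(-r * t_d) = 2.2492 * 0.99885885 = 2.24663333
S_0' = S_0 - PV(D) = 88.8600 - 2.24663333 = 86.61336667
d1 = (ln(S_0'/K) + (r + sigma^2/2)*T) / (sigma*sqrt(T)) = 0.12382367
d2 = d1 - sigma*sqrt(T) = -0.22258649
exp(-rT) = 0.99850112
N(-d1) = 0.45072744; N(-d2) = 0.58807132
P = K * exp(-rT) * N(-d2) - S_0' * N(-d1) = 88.2400 * 0.99850112 * 0.58807132 - 86.61336667 * 0.45072744 = 12.7746

Answer: Price = 12.7746


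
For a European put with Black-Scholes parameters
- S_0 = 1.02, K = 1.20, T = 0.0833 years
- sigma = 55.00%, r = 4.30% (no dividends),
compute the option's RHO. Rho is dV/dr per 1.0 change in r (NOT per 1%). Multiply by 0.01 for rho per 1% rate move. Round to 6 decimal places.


Answer: Rho = -0.085665

Derivation:
d1 = -0.9218741593; d2 = -1.0806137259
phi(d1) = 0.2608357145; exp(-qT) = 1.0000000000; exp(-rT) = 0.9964245074
N(-d2) = 0.8600655128
Rho = -K*T*exp(-rT)*N(-d2) = -1.2000 * 0.0833 * 0.9964245074 * 0.8600655128 = -0.085665


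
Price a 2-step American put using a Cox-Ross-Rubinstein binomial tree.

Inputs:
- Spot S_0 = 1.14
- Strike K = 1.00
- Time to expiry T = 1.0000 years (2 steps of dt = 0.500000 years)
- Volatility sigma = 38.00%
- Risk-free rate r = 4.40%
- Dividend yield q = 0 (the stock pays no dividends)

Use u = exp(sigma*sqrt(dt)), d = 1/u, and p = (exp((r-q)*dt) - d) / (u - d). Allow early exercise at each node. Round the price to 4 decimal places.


dt = T/N = 0.500000
u = exp(sigma*sqrt(dt)) = 1.308263; d = 1/u = 0.764372
p = (exp((r-q)*dt) - d) / (u - d) = 0.474124
Discount per step: exp(-r*dt) = 0.978240
Stock lattice S(k, i) with i counting down-moves:
  k=0: S(0,0) = 1.1400
  k=1: S(1,0) = 1.4914; S(1,1) = 0.8714
  k=2: S(2,0) = 1.9512; S(2,1) = 1.1400; S(2,2) = 0.6661
Terminal payoffs V(N, i) = max(K - S_T, 0):
  V(2,0) = 0.000000; V(2,1) = 0.000000; V(2,2) = 0.333938
Backward induction: V(k, i) = exp(-r*dt) * [p * V(k+1, i) + (1-p) * V(k+1, i+1)]; then take max(V_cont, immediate exercise) for American.
  V(1,0) = exp(-r*dt) * [p*0.000000 + (1-p)*0.000000] = 0.000000; exercise = 0.000000; V(1,0) = max -> 0.000000
  V(1,1) = exp(-r*dt) * [p*0.000000 + (1-p)*0.333938] = 0.171789; exercise = 0.128616; V(1,1) = max -> 0.171789
  V(0,0) = exp(-r*dt) * [p*0.000000 + (1-p)*0.171789] = 0.088374; exercise = 0.000000; V(0,0) = max -> 0.088374

Answer: Price = V(0,0) = 0.0884


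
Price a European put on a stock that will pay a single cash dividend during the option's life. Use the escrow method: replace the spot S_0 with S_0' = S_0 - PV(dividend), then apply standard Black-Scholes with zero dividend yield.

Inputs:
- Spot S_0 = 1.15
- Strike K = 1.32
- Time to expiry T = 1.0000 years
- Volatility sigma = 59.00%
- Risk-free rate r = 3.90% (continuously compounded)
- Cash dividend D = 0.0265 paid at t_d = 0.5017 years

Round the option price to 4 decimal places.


Answer: Price = 0.3561

Derivation:
PV(D) = D * exp(-r * t_d) = 0.0265 * 0.98062388 = 0.02598653
S_0' = S_0 - PV(D) = 1.1500 - 0.02598653 = 1.12401347
d1 = (ln(S_0'/K) + (r + sigma^2/2)*T) / (sigma*sqrt(T)) = 0.08868474
d2 = d1 - sigma*sqrt(T) = -0.50131526
exp(-rT) = 0.96175071
N(-d1) = 0.46466623; N(-d2) = 0.69192537
P = K * exp(-rT) * N(-d2) - S_0' * N(-d1) = 1.3200 * 0.96175071 * 0.69192537 - 1.12401347 * 0.46466623 = 0.3561


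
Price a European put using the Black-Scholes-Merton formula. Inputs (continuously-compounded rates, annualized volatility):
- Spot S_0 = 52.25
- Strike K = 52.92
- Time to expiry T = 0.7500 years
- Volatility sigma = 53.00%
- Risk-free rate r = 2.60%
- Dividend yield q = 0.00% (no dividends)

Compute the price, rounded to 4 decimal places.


Answer: Price = 9.2774

Derivation:
d1 = (ln(S/K) + (r - q + 0.5*sigma^2) * T) / (sigma * sqrt(T)) = 0.24422145
d2 = d1 - sigma * sqrt(T) = -0.21477201
exp(-rT) = 0.98068890; exp(-qT) = 1.00000000
P = K * exp(-rT) * N(-d2) - S_0 * exp(-qT) * N(-d1)
N(-d1) = 0.40352966; N(-d2) = 0.58502746
P = 52.9200 * 0.98068890 * 0.58502746 - 52.2500 * 1.00000000 * 0.40352966 = 9.2774


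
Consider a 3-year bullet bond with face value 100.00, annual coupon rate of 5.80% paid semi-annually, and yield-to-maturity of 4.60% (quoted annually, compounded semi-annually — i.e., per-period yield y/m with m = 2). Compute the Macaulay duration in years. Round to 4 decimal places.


Coupon per period c = face * coupon_rate / m = 2.900000
Periods per year m = 2; per-period yield y/m = 0.023000
Number of cashflows N = 6
Cashflows (t years, CF_t, discount factor 1/(1+y/m)^(m*t), PV):
  t = 0.5000: CF_t = 2.900000, DF = 0.977517, PV = 2.834800
  t = 1.0000: CF_t = 2.900000, DF = 0.955540, PV = 2.771065
  t = 1.5000: CF_t = 2.900000, DF = 0.934056, PV = 2.708764
  t = 2.0000: CF_t = 2.900000, DF = 0.913056, PV = 2.647863
  t = 2.5000: CF_t = 2.900000, DF = 0.892528, PV = 2.588331
  t = 3.0000: CF_t = 102.900000, DF = 0.872461, PV = 89.776273
Price P = sum_t PV_t = 103.327095
Macaulay numerator sum_t t * PV_t:
  t * PV_t at t = 0.5000: 1.417400
  t * PV_t at t = 1.0000: 2.771065
  t * PV_t at t = 1.5000: 4.063145
  t * PV_t at t = 2.0000: 5.295725
  t * PV_t at t = 2.5000: 6.470828
  t * PV_t at t = 3.0000: 269.328819
Macaulay duration D = (sum_t t * PV_t) / P = 289.346983 / 103.327095 = 2.800301

Answer: Macaulay duration = 2.8003 years


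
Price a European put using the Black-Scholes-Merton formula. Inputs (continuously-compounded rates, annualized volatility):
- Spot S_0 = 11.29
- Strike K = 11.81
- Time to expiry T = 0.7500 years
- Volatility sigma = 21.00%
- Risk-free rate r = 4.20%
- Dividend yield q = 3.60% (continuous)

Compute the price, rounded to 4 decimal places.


d1 = (ln(S/K) + (r - q + 0.5*sigma^2) * T) / (sigma * sqrt(T)) = -0.13192042
d2 = d1 - sigma * sqrt(T) = -0.31378576
exp(-rT) = 0.96899096; exp(-qT) = 0.97336124
P = K * exp(-rT) * N(-d2) - S_0 * exp(-qT) * N(-d1)
N(-d1) = 0.55247638; N(-d2) = 0.62315812
P = 11.8100 * 0.96899096 * 0.62315812 - 11.2900 * 0.97336124 * 0.55247638 = 1.0600

Answer: Price = 1.0600


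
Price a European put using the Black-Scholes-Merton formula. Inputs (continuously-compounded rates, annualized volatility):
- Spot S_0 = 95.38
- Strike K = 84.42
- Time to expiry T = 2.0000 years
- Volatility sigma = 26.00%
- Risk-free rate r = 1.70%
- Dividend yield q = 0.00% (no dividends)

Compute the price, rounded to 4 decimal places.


Answer: Price = 7.1464

Derivation:
d1 = (ln(S/K) + (r - q + 0.5*sigma^2) * T) / (sigma * sqrt(T)) = 0.60828745
d2 = d1 - sigma * sqrt(T) = 0.24059192
exp(-rT) = 0.96657150; exp(-qT) = 1.00000000
P = K * exp(-rT) * N(-d2) - S_0 * exp(-qT) * N(-d1)
N(-d1) = 0.27149842; N(-d2) = 0.40493571
P = 84.4200 * 0.96657150 * 0.40493571 - 95.3800 * 1.00000000 * 0.27149842 = 7.1464


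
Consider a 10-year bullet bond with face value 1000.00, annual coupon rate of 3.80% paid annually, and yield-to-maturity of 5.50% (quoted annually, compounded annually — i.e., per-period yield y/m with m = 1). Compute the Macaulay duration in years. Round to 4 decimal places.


Answer: Macaulay duration = 8.3772 years

Derivation:
Coupon per period c = face * coupon_rate / m = 38.000000
Periods per year m = 1; per-period yield y/m = 0.055000
Number of cashflows N = 10
Cashflows (t years, CF_t, discount factor 1/(1+y/m)^(m*t), PV):
  t = 1.0000: CF_t = 38.000000, DF = 0.947867, PV = 36.018957
  t = 2.0000: CF_t = 38.000000, DF = 0.898452, PV = 34.141192
  t = 3.0000: CF_t = 38.000000, DF = 0.851614, PV = 32.361319
  t = 4.0000: CF_t = 38.000000, DF = 0.807217, PV = 30.674236
  t = 5.0000: CF_t = 38.000000, DF = 0.765134, PV = 29.075105
  t = 6.0000: CF_t = 38.000000, DF = 0.725246, PV = 27.559342
  t = 7.0000: CF_t = 38.000000, DF = 0.687437, PV = 26.122599
  t = 8.0000: CF_t = 38.000000, DF = 0.651599, PV = 24.760757
  t = 9.0000: CF_t = 38.000000, DF = 0.617629, PV = 23.469912
  t = 10.0000: CF_t = 1038.000000, DF = 0.585431, PV = 607.676941
Price P = sum_t PV_t = 871.860361
Macaulay numerator sum_t t * PV_t:
  t * PV_t at t = 1.0000: 36.018957
  t * PV_t at t = 2.0000: 68.282384
  t * PV_t at t = 3.0000: 97.083958
  t * PV_t at t = 4.0000: 122.696945
  t * PV_t at t = 5.0000: 145.375527
  t * PV_t at t = 6.0000: 165.356050
  t * PV_t at t = 7.0000: 182.858191
  t * PV_t at t = 8.0000: 198.086057
  t * PV_t at t = 9.0000: 211.229207
  t * PV_t at t = 10.0000: 6076.769414
Macaulay duration D = (sum_t t * PV_t) / P = 7303.756690 / 871.860361 = 8.377209


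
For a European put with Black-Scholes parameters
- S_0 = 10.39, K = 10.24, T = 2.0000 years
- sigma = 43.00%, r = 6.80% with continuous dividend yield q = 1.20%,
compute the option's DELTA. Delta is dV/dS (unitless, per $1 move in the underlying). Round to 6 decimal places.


Answer: Delta = -0.297059

Derivation:
d1 = 0.5121462356; d2 = -0.0959655962
phi(d1) = 0.3499078599; exp(-qT) = 0.9762857098; exp(-rT) = 0.8728426325
N(-d1) = 0.3042743339
Delta = -exp(-qT) * N(-d1) = -0.9762857098 * 0.3042743339 = -0.297059


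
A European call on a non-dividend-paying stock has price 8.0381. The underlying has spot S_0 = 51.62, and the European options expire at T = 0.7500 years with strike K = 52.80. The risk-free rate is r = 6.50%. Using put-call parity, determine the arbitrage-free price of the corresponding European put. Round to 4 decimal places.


Answer: Put price = 6.7058

Derivation:
Put-call parity: C - P = S_0 * exp(-qT) - K * exp(-rT).
S_0 * exp(-qT) = 51.6200 * 1.00000000 = 51.62000000
K * exp(-rT) = 52.8000 * 0.95241920 = 50.28773401
P = C - S*exp(-qT) + K*exp(-rT)
P = 8.0381 - 51.62000000 + 50.28773401 = 6.7058


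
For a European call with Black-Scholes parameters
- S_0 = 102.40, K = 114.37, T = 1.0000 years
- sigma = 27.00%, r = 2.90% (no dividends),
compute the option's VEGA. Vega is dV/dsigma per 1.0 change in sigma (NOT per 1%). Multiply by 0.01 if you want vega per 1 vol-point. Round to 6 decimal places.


d1 = -0.1670447933; d2 = -0.4370447933
phi(d1) = 0.3934148938; exp(-qT) = 1.0000000000; exp(-rT) = 0.9714164645
Vega = S * exp(-qT) * phi(d1) * sqrt(T) = 102.4000 * 1.0000000000 * 0.3934148938 * 1.0000000000 = 40.285685

Answer: Vega = 40.285685


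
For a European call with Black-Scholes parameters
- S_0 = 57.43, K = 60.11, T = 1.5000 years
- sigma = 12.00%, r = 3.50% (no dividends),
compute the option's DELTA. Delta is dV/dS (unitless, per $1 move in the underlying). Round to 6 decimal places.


Answer: Delta = 0.547905

Derivation:
d1 = 0.1203692720; d2 = -0.0266001126
phi(d1) = 0.3960626338; exp(-qT) = 1.0000000000; exp(-rT) = 0.9488543211
N(d1) = 0.5479046841
Delta = exp(-qT) * N(d1) = 1.0000000000 * 0.5479046841 = 0.547905


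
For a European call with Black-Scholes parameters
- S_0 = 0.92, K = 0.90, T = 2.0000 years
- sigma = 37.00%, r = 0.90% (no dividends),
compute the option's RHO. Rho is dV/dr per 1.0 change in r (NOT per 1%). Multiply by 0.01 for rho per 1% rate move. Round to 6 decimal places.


d1 = 0.3380331740; d2 = -0.1852258441
phi(d1) = 0.3767883155; exp(-qT) = 1.0000000000; exp(-rT) = 0.9821610324
N(d2) = 0.4265259496
Rho = K*T*exp(-rT)*N(d2) = 0.9000 * 2.0000 * 0.9821610324 * 0.4265259496 = 0.754051

Answer: Rho = 0.754051


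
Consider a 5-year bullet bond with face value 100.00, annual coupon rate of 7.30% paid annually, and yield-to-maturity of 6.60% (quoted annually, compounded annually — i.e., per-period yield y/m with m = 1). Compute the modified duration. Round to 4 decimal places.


Answer: Modified duration = 4.1036

Derivation:
Coupon per period c = face * coupon_rate / m = 7.300000
Periods per year m = 1; per-period yield y/m = 0.066000
Number of cashflows N = 5
Cashflows (t years, CF_t, discount factor 1/(1+y/m)^(m*t), PV):
  t = 1.0000: CF_t = 7.300000, DF = 0.938086, PV = 6.848030
  t = 2.0000: CF_t = 7.300000, DF = 0.880006, PV = 6.424043
  t = 3.0000: CF_t = 7.300000, DF = 0.825521, PV = 6.026307
  t = 4.0000: CF_t = 7.300000, DF = 0.774410, PV = 5.653196
  t = 5.0000: CF_t = 107.300000, DF = 0.726464, PV = 77.949565
Price P = sum_t PV_t = 102.901142
First compute Macaulay numerator sum_t t * PV_t:
  t * PV_t at t = 1.0000: 6.848030
  t * PV_t at t = 2.0000: 12.848086
  t * PV_t at t = 3.0000: 18.078921
  t * PV_t at t = 4.0000: 22.612784
  t * PV_t at t = 5.0000: 389.747827
Macaulay duration D = 450.135648 / 102.901142 = 4.374448
Modified duration = D / (1 + y/m) = 4.374448 / (1 + 0.066000) = 4.103609


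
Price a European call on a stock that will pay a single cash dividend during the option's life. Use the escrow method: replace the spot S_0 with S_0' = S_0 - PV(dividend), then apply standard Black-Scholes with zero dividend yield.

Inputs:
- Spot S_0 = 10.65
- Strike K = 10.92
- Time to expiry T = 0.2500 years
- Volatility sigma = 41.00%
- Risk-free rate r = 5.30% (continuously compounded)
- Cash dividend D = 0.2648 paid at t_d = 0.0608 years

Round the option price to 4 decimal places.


PV(D) = D * exp(-r * t_d) = 0.2648 * 0.99678279 = 0.26394808
S_0' = S_0 - PV(D) = 10.6500 - 0.26394808 = 10.38605192
d1 = (ln(S_0'/K) + (r + sigma^2/2)*T) / (sigma*sqrt(T)) = -0.07741330
d2 = d1 - sigma*sqrt(T) = -0.28241330
exp(-rT) = 0.98683739
N(d1) = 0.46914738; N(d2) = 0.38881331
C = S_0' * N(d1) - K * exp(-rT) * N(d2) = 10.38605192 * 0.46914738 - 10.9200 * 0.98683739 * 0.38881331 = 0.6826

Answer: Price = 0.6826


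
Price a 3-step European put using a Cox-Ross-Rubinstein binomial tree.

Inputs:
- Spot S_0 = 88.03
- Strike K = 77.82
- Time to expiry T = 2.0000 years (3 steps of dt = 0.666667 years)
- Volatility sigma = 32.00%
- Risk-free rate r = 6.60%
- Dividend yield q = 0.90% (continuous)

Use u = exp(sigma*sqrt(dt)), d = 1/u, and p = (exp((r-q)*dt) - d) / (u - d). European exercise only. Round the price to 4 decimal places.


dt = T/N = 0.666667
u = exp(sigma*sqrt(dt)) = 1.298590; d = 1/u = 0.770066
p = (exp((r-q)*dt) - d) / (u - d) = 0.508331
Discount per step: exp(-r*dt) = 0.956954
Stock lattice S(k, i) with i counting down-moves:
  k=0: S(0,0) = 88.0300
  k=1: S(1,0) = 114.3149; S(1,1) = 67.7889
  k=2: S(2,0) = 148.4481; S(2,1) = 88.0300; S(2,2) = 52.2020
  k=3: S(3,0) = 192.7732; S(3,1) = 114.3149; S(3,2) = 67.7889; S(3,3) = 40.1990
Terminal payoffs V(N, i) = max(K - S_T, 0):
  V(3,0) = 0.000000; V(3,1) = 0.000000; V(3,2) = 10.031080; V(3,3) = 37.621047
Backward induction: V(k, i) = exp(-r*dt) * [p * V(k+1, i) + (1-p) * V(k+1, i+1)].
  V(2,0) = exp(-r*dt) * [p*0.000000 + (1-p)*0.000000] = 0.000000
  V(2,1) = exp(-r*dt) * [p*0.000000 + (1-p)*10.031080] = 4.719667
  V(2,2) = exp(-r*dt) * [p*10.031080 + (1-p)*37.621047] = 22.580481
  V(1,0) = exp(-r*dt) * [p*0.000000 + (1-p)*4.719667] = 2.220624
  V(1,1) = exp(-r*dt) * [p*4.719667 + (1-p)*22.580481] = 12.920094
  V(0,0) = exp(-r*dt) * [p*2.220624 + (1-p)*12.920094] = 7.159182

Answer: Price = V(0,0) = 7.1592


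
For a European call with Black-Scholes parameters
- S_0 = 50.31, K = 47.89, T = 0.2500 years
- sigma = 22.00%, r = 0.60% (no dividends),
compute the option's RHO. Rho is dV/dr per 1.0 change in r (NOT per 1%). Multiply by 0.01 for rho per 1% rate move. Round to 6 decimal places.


Answer: Rho = 7.865137

Derivation:
d1 = 0.5167922741; d2 = 0.4067922741
phi(d1) = 0.3490724935; exp(-qT) = 1.0000000000; exp(-rT) = 0.9985011244
N(d2) = 0.6579197192
Rho = K*T*exp(-rT)*N(d2) = 47.8900 * 0.2500 * 0.9985011244 * 0.6579197192 = 7.865137


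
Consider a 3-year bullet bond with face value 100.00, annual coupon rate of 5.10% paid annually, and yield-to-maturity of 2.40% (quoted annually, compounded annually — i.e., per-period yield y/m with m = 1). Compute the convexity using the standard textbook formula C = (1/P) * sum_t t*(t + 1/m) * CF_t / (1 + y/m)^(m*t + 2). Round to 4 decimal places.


Answer: Convexity = 10.7448

Derivation:
Coupon per period c = face * coupon_rate / m = 5.100000
Periods per year m = 1; per-period yield y/m = 0.024000
Number of cashflows N = 3
Cashflows (t years, CF_t, discount factor 1/(1+y/m)^(m*t), PV):
  t = 1.0000: CF_t = 5.100000, DF = 0.976562, PV = 4.980469
  t = 2.0000: CF_t = 5.100000, DF = 0.953674, PV = 4.863739
  t = 3.0000: CF_t = 105.100000, DF = 0.931323, PV = 97.882003
Price P = sum_t PV_t = 107.726210
Convexity numerator sum_t t*(t + 1/m) * CF_t / (1+y/m)^(m*t + 2):
  t = 1.0000: term = 9.499490
  t = 2.0000: term = 27.830538
  t = 3.0000: term = 1120.170623
Convexity = (1/P) * sum = 1157.500651 / 107.726210 = 10.744838


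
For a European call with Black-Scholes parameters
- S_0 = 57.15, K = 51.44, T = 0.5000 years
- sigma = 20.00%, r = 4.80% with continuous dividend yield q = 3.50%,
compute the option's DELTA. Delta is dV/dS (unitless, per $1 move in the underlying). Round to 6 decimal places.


d1 = 0.8609966242; d2 = 0.7195752680
phi(d1) = 0.2753819801; exp(-qT) = 0.9826522357; exp(-rT) = 0.9762857098
N(d1) = 0.8053800488
Delta = exp(-qT) * N(d1) = 0.9826522357 * 0.8053800488 = 0.791409

Answer: Delta = 0.791409


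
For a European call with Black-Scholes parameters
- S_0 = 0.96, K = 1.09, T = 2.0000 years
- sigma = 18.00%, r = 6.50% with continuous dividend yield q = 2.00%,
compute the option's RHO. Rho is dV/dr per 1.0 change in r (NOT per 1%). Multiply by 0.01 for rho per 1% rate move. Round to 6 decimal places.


Answer: Rho = 0.751476

Derivation:
d1 = -0.0180692918; d2 = -0.2726277331
phi(d1) = 0.3988771585; exp(-qT) = 0.9607894392; exp(-rT) = 0.8780954309
N(d2) = 0.3925696957
Rho = K*T*exp(-rT)*N(d2) = 1.0900 * 2.0000 * 0.8780954309 * 0.3925696957 = 0.751476


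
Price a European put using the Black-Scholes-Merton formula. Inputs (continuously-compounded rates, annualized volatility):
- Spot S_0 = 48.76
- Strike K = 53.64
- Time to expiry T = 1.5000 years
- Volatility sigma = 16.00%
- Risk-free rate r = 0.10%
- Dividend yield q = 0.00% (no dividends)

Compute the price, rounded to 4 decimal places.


Answer: Price = 6.8408

Derivation:
d1 = (ln(S/K) + (r - q + 0.5*sigma^2) * T) / (sigma * sqrt(T)) = -0.38112404
d2 = d1 - sigma * sqrt(T) = -0.57708322
exp(-rT) = 0.99850112; exp(-qT) = 1.00000000
P = K * exp(-rT) * N(-d2) - S_0 * exp(-qT) * N(-d1)
N(-d1) = 0.64844439; N(-d2) = 0.71805838
P = 53.6400 * 0.99850112 * 0.71805838 - 48.7600 * 1.00000000 * 0.64844439 = 6.8408


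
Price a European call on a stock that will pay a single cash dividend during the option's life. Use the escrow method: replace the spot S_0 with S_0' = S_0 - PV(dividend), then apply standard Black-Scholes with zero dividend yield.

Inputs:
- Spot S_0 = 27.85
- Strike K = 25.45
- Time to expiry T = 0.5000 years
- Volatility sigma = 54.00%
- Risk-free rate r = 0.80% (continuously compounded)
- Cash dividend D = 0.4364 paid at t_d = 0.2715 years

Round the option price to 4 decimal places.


Answer: Price = 5.1103

Derivation:
PV(D) = D * exp(-r * t_d) = 0.4364 * 0.99783036 = 0.43545317
S_0' = S_0 - PV(D) = 27.8500 - 0.43545317 = 27.41454683
d1 = (ln(S_0'/K) + (r + sigma^2/2)*T) / (sigma*sqrt(T)) = 0.39613179
d2 = d1 - sigma*sqrt(T) = 0.01429413
exp(-rT) = 0.99600799
N(d1) = 0.65399610; N(d2) = 0.50570234
C = S_0' * N(d1) - K * exp(-rT) * N(d2) = 27.41454683 * 0.65399610 - 25.4500 * 0.99600799 * 0.50570234 = 5.1103
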